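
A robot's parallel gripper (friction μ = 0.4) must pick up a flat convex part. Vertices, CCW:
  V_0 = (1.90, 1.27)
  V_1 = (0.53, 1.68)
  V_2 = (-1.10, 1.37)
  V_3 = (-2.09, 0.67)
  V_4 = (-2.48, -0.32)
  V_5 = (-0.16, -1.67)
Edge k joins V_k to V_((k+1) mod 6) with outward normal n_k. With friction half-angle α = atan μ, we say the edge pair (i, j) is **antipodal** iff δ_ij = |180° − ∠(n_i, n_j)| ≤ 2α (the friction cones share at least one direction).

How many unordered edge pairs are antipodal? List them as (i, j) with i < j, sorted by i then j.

α = atan 0.4 = 21.80°;  2α = 43.60°
n_0 = (+0.2867, +0.9580)
n_1 = (-0.1868, +0.9824)
n_2 = (-0.5773, +0.8165)
n_3 = (-0.9304, +0.3665)
n_4 = (-0.5029, -0.8643)
n_5 = (+0.8190, -0.5738)
  (0,1): δ = 152.57°  ·
  (0,2): δ = 128.08°  ·
  (0,3): δ = 94.84°  ·
  (0,4): δ = 13.53°  ✓
  (0,5): δ = 71.64°  ·
  (1,2): δ = 155.51°  ·
  (1,3): δ = 122.27°  ·
  (1,4): δ = 40.96°  ✓
  (1,5): δ = 44.21°  ·
  (2,3): δ = 146.76°  ·
  (2,4): δ = 65.46°  ·
  (2,5): δ = 19.72°  ✓
  (3,4): δ = 98.69°  ·
  (3,5): δ = 13.52°  ✓
  (4,5): δ = 94.82°  ·
antipodal pairs: 4

count = 4; pairs: (0,4), (1,4), (2,5), (3,5)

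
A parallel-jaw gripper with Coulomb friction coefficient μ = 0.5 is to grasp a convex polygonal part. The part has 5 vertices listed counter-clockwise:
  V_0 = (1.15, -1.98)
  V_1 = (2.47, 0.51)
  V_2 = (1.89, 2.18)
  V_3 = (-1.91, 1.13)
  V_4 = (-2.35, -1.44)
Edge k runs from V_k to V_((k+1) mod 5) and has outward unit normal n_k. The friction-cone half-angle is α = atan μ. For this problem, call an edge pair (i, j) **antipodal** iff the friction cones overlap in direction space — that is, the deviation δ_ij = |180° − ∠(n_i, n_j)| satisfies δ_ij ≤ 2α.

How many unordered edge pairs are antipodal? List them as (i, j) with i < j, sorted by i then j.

α = atan 0.5 = 26.57°;  2α = 53.13°
n_0 = (+0.8835, -0.4684)
n_1 = (+0.9446, +0.3281)
n_2 = (-0.2663, +0.9639)
n_3 = (-0.9857, +0.1688)
n_4 = (-0.1525, -0.9883)
  (0,1): δ = 132.92°  ·
  (0,2): δ = 46.62°  ✓
  (0,3): δ = 18.21°  ✓
  (0,4): δ = 109.16°  ·
  (1,2): δ = 93.71°  ·
  (1,3): δ = 28.87°  ✓
  (1,4): δ = 62.08°  ·
  (2,3): δ = 115.16°  ·
  (2,4): δ = 24.22°  ✓
  (3,4): δ = 89.06°  ·
antipodal pairs: 4

count = 4; pairs: (0,2), (0,3), (1,3), (2,4)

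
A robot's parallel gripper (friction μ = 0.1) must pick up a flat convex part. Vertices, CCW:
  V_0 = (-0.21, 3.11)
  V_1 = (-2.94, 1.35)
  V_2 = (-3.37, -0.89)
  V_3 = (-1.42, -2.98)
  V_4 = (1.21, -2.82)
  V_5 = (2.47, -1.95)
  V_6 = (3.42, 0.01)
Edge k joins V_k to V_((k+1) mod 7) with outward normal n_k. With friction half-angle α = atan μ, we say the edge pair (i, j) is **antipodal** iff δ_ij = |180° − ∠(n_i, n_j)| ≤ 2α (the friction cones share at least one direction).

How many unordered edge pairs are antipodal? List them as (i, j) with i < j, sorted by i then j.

α = atan 0.1 = 5.71°;  2α = 11.42°
n_0 = (-0.5418, +0.8405)
n_1 = (-0.9821, +0.1885)
n_2 = (-0.7312, -0.6822)
n_3 = (+0.0607, -0.9982)
n_4 = (+0.5682, -0.8229)
n_5 = (+0.8999, -0.4362)
n_6 = (+0.6494, +0.7604)
  (0,1): δ = 133.68°  ·
  (0,2): δ = 79.79°  ·
  (0,3): δ = 29.33°  ·
  (0,4): δ = 1.81°  ✓
  (0,5): δ = 31.33°  ·
  (0,6): δ = 106.69°  ·
  (1,2): δ = 126.12°  ·
  (1,3): δ = 75.65°  ·
  (1,4): δ = 44.51°  ·
  (1,5): δ = 14.99°  ·
  (1,6): δ = 60.37°  ·
  (2,3): δ = 129.53°  ·
  (2,4): δ = 98.39°  ·
  (2,5): δ = 68.87°  ·
  (2,6): δ = 6.49°  ✓
  (3,4): δ = 148.86°  ·
  (3,5): δ = 119.34°  ·
  (3,6): δ = 43.98°  ·
  (4,5): δ = 150.48°  ·
  (4,6): δ = 75.12°  ·
  (5,6): δ = 104.64°  ·
antipodal pairs: 2

count = 2; pairs: (0,4), (2,6)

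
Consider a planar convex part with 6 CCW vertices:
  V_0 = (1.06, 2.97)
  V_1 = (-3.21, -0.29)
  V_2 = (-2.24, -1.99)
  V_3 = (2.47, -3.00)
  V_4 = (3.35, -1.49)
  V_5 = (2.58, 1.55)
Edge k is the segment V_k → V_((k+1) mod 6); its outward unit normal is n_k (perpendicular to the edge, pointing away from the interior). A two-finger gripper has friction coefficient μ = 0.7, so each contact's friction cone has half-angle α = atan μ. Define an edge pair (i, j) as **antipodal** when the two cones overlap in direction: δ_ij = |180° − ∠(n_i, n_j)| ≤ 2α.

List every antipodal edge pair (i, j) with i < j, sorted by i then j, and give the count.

count = 8; pairs: (0,2), (0,3), (0,4), (1,3), (1,4), (1,5), (2,4), (2,5)

α = atan 0.7 = 34.99°;  2α = 69.98°
n_0 = (-0.6068, +0.7948)
n_1 = (-0.8686, -0.4956)
n_2 = (-0.2097, -0.9778)
n_3 = (+0.8640, -0.5035)
n_4 = (+0.9694, +0.2455)
n_5 = (+0.6827, +0.7307)
  (0,1): δ = 97.65°  ·
  (0,2): δ = 49.46°  ✓
  (0,3): δ = 22.41°  ✓
  (0,4): δ = 66.85°  ✓
  (0,5): δ = 99.59°  ·
  (1,2): δ = 131.81°  ·
  (1,3): δ = 59.94°  ✓
  (1,4): δ = 15.50°  ✓
  (1,5): δ = 17.24°  ✓
  (2,3): δ = 108.13°  ·
  (2,4): δ = 63.68°  ✓
  (2,5): δ = 30.95°  ✓
  (3,4): δ = 135.55°  ·
  (3,5): δ = 102.82°  ·
  (4,5): δ = 147.27°  ·
antipodal pairs: 8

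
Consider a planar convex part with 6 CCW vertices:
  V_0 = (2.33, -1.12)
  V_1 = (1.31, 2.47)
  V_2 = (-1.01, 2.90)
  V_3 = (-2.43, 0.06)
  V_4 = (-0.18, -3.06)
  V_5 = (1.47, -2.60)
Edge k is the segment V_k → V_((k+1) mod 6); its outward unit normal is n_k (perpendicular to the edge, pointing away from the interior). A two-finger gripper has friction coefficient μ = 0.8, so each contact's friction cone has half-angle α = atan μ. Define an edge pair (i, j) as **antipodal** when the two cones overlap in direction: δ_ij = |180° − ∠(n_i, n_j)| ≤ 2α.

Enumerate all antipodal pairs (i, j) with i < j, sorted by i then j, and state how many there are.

α = atan 0.8 = 38.66°;  2α = 77.32°
n_0 = (+0.9619, +0.2733)
n_1 = (+0.1822, +0.9833)
n_2 = (-0.8944, +0.4472)
n_3 = (-0.8111, -0.5849)
n_4 = (+0.2685, -0.9633)
n_5 = (+0.8646, -0.5024)
  (0,1): δ = 116.36°  ·
  (0,2): δ = 42.43°  ✓
  (0,3): δ = 19.94°  ✓
  (0,4): δ = 89.72°  ·
  (0,5): δ = 133.98°  ·
  (1,2): δ = 106.06°  ·
  (1,3): δ = 43.70°  ✓
  (1,4): δ = 26.08°  ✓
  (1,5): δ = 70.34°  ✓
  (2,3): δ = 117.64°  ·
  (2,4): δ = 47.86°  ✓
  (2,5): δ = 3.60°  ✓
  (3,4): δ = 110.22°  ·
  (3,5): δ = 65.96°  ✓
  (4,5): δ = 135.74°  ·
antipodal pairs: 8

count = 8; pairs: (0,2), (0,3), (1,3), (1,4), (1,5), (2,4), (2,5), (3,5)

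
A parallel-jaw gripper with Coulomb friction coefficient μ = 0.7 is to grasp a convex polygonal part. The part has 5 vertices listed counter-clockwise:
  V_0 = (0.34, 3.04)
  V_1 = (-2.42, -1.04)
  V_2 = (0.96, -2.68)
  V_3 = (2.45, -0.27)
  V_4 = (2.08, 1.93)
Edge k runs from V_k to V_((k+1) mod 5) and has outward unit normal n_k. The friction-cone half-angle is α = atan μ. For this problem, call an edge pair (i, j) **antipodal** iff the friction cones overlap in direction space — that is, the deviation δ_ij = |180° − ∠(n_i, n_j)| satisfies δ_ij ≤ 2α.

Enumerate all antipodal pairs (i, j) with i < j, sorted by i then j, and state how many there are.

count = 4; pairs: (0,2), (0,3), (1,3), (1,4)

α = atan 0.7 = 34.99°;  2α = 69.98°
n_0 = (-0.8283, +0.5603)
n_1 = (-0.4365, -0.8997)
n_2 = (+0.8506, -0.5259)
n_3 = (+0.9862, +0.1659)
n_4 = (+0.5378, +0.8431)
  (0,1): δ = 81.81°  ·
  (0,2): δ = 2.35°  ✓
  (0,3): δ = 43.62°  ✓
  (0,4): δ = 91.54°  ·
  (1,2): δ = 95.84°  ·
  (1,3): δ = 54.57°  ✓
  (1,4): δ = 6.65°  ✓
  (2,3): δ = 138.73°  ·
  (2,4): δ = 90.81°  ·
  (3,4): δ = 132.08°  ·
antipodal pairs: 4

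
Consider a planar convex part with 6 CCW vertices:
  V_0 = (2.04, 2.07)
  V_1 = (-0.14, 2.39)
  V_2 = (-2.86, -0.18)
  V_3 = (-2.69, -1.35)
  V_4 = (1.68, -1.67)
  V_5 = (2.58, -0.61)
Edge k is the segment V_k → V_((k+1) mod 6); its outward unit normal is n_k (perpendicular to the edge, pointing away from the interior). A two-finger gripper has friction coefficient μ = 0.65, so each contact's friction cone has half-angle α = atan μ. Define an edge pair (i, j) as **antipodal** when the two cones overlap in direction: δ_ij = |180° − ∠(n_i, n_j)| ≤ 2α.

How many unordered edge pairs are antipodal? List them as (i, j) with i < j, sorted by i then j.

count = 7; pairs: (0,3), (0,4), (1,3), (1,4), (1,5), (2,4), (2,5)

α = atan 0.65 = 33.02°;  2α = 66.05°
n_0 = (+0.1452, +0.9894)
n_1 = (-0.6868, +0.7269)
n_2 = (-0.9896, -0.1438)
n_3 = (-0.0730, -0.9973)
n_4 = (+0.7623, -0.6472)
n_5 = (+0.9803, +0.1975)
  (0,1): δ = 128.27°  ·
  (0,2): δ = 73.38°  ·
  (0,3): δ = 4.16°  ✓
  (0,4): δ = 58.02°  ✓
  (0,5): δ = 109.74°  ·
  (1,2): δ = 125.11°  ·
  (1,3): δ = 47.56°  ✓
  (1,4): δ = 6.29°  ✓
  (1,5): δ = 58.02°  ✓
  (2,3): δ = 102.46°  ·
  (2,4): δ = 48.60°  ✓
  (2,5): δ = 3.12°  ✓
  (3,4): δ = 126.15°  ·
  (3,5): δ = 74.42°  ·
  (4,5): δ = 128.27°  ·
antipodal pairs: 7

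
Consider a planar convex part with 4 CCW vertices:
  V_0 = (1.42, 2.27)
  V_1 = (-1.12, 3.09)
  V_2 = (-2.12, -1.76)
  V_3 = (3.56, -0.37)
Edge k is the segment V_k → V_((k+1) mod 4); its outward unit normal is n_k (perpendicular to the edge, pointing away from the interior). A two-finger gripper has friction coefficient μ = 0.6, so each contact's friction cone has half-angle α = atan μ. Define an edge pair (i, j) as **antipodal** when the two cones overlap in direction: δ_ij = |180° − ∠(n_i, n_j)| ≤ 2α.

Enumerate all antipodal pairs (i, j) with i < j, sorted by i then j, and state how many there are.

α = atan 0.6 = 30.96°;  2α = 61.93°
n_0 = (+0.3072, +0.9516)
n_1 = (-0.9794, +0.2019)
n_2 = (+0.2377, -0.9713)
n_3 = (+0.7768, +0.6297)
  (0,1): δ = 83.76°  ·
  (0,2): δ = 31.64°  ✓
  (0,3): δ = 146.92°  ·
  (1,2): δ = 64.60°  ·
  (1,3): δ = 50.68°  ✓
  (2,3): δ = 64.72°  ·
antipodal pairs: 2

count = 2; pairs: (0,2), (1,3)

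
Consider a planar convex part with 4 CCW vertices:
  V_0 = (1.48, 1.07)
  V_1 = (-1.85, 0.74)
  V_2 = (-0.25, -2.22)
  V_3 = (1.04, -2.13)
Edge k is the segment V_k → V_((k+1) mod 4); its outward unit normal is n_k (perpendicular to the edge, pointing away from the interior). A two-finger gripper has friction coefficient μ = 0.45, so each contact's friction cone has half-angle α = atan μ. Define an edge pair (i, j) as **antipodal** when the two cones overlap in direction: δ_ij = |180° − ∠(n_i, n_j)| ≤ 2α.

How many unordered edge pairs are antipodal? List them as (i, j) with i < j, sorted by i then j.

count = 2; pairs: (0,2), (1,3)

α = atan 0.45 = 24.23°;  2α = 48.46°
n_0 = (-0.0986, +0.9951)
n_1 = (-0.8797, -0.4755)
n_2 = (+0.0696, -0.9976)
n_3 = (+0.9907, -0.1362)
  (0,1): δ = 67.27°  ·
  (0,2): δ = 1.67°  ✓
  (0,3): δ = 76.51°  ·
  (1,2): δ = 114.40°  ·
  (1,3): δ = 36.22°  ✓
  (2,3): δ = 101.82°  ·
antipodal pairs: 2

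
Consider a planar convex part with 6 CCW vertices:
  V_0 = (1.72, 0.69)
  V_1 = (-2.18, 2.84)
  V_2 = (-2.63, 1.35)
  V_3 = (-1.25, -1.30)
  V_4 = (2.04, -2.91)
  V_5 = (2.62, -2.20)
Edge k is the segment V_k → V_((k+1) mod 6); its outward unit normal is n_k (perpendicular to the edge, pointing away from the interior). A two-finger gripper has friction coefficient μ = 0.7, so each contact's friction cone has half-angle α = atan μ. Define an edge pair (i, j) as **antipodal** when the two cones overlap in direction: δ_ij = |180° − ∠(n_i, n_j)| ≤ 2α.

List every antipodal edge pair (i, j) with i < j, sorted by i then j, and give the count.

α = atan 0.7 = 34.99°;  2α = 69.98°
n_0 = (+0.4828, +0.8757)
n_1 = (-0.9573, +0.2891)
n_2 = (-0.8869, -0.4619)
n_3 = (-0.4396, -0.8982)
n_4 = (+0.7744, -0.6326)
n_5 = (+0.9548, +0.2973)
  (0,1): δ = 77.94°  ·
  (0,2): δ = 33.62°  ✓
  (0,3): δ = 2.79°  ✓
  (0,4): δ = 79.62°  ·
  (0,5): δ = 136.16°  ·
  (1,2): δ = 135.69°  ·
  (1,3): δ = 99.27°  ·
  (1,4): δ = 22.44°  ✓
  (1,5): δ = 34.10°  ✓
  (2,3): δ = 143.58°  ·
  (2,4): δ = 66.75°  ✓
  (2,5): δ = 10.21°  ✓
  (3,4): δ = 103.17°  ·
  (3,5): δ = 46.63°  ✓
  (4,5): δ = 123.46°  ·
antipodal pairs: 7

count = 7; pairs: (0,2), (0,3), (1,4), (1,5), (2,4), (2,5), (3,5)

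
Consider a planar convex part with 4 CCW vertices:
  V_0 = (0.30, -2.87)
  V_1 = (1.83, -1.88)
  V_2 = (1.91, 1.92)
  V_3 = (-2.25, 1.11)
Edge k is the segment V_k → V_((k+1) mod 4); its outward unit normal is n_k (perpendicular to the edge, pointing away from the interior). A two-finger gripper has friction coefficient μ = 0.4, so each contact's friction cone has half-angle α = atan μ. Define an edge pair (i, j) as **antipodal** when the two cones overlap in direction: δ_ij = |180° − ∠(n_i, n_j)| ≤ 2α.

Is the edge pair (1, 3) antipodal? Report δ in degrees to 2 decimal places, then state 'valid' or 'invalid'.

δ = 33.85°, valid

α = atan 0.4 = 21.80°;  2α = 43.60°
edge 1: e_1 = (+0.08, +3.80);  n_1 = (+0.9998, -0.0210)
edge 3: e_3 = (+2.55, -3.98);  n_3 = (-0.8420, -0.5395)
∠(n_1, n_3) = 146.15°
δ = |180° − 146.15°| = 33.85°
33.85° ≤ 2α = 43.60°  →  valid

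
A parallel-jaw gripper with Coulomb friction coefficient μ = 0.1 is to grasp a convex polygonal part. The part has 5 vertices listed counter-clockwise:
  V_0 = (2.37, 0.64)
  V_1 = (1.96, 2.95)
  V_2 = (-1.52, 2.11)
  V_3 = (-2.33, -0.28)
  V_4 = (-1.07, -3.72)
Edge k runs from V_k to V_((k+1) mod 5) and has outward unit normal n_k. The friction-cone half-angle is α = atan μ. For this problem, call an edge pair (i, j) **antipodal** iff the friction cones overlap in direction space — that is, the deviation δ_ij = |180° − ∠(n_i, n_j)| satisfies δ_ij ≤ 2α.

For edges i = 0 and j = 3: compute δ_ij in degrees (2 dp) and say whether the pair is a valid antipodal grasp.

δ = 10.05°, valid

α = atan 0.1 = 5.71°;  2α = 11.42°
edge 0: e_0 = (-0.41, +2.31);  n_0 = (+0.9846, +0.1748)
edge 3: e_3 = (+1.26, -3.44);  n_3 = (-0.9390, -0.3439)
∠(n_0, n_3) = 169.95°
δ = |180° − 169.95°| = 10.05°
10.05° ≤ 2α = 11.42°  →  valid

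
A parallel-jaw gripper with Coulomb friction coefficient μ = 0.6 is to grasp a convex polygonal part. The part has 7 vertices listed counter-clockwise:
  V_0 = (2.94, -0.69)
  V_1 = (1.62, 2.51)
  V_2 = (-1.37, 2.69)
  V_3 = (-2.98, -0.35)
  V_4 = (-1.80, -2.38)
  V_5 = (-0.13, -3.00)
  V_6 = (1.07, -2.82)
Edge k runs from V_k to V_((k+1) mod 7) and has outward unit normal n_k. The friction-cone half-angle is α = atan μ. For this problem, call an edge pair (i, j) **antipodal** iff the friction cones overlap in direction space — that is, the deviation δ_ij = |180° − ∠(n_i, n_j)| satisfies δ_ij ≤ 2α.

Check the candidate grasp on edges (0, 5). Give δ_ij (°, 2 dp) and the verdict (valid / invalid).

δ = 76.11°, invalid

α = atan 0.6 = 30.96°;  2α = 61.93°
edge 0: e_0 = (-1.32, +3.20);  n_0 = (+0.9244, +0.3813)
edge 5: e_5 = (+1.20, +0.18);  n_5 = (+0.1483, -0.9889)
∠(n_0, n_5) = 103.89°
δ = |180° − 103.89°| = 76.11°
76.11° > 2α = 61.93°  →  invalid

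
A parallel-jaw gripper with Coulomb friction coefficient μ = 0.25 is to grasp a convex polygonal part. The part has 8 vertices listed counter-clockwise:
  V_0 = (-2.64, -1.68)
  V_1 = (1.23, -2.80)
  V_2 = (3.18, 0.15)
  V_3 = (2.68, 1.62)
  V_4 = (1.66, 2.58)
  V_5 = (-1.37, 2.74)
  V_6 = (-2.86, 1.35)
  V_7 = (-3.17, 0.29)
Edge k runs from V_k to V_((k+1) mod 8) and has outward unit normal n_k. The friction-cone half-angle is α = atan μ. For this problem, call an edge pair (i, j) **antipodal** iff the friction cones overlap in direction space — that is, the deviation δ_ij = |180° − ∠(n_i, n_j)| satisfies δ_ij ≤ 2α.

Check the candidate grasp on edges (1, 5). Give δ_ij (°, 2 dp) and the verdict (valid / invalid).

α = atan 0.25 = 14.04°;  2α = 28.07°
edge 1: e_1 = (+1.95, +2.95);  n_1 = (+0.8342, -0.5514)
edge 5: e_5 = (-1.49, -1.39);  n_5 = (-0.6821, +0.7312)
∠(n_1, n_5) = 166.48°
δ = |180° − 166.48°| = 13.52°
13.52° ≤ 2α = 28.07°  →  valid

δ = 13.52°, valid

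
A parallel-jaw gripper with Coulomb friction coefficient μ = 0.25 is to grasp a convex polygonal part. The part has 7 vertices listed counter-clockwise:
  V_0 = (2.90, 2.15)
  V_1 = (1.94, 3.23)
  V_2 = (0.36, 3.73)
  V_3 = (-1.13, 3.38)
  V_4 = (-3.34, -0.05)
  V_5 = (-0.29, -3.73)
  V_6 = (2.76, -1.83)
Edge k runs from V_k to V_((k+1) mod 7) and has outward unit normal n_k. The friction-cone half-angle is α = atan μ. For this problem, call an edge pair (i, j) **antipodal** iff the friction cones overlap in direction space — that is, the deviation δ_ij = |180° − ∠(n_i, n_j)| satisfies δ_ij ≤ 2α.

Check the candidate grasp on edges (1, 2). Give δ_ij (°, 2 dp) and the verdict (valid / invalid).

α = atan 0.25 = 14.04°;  2α = 28.07°
edge 1: e_1 = (-1.58, +0.50);  n_1 = (+0.3017, +0.9534)
edge 2: e_2 = (-1.49, -0.35);  n_2 = (-0.2287, +0.9735)
∠(n_1, n_2) = 30.78°
δ = |180° − 30.78°| = 149.22°
149.22° > 2α = 28.07°  →  invalid

δ = 149.22°, invalid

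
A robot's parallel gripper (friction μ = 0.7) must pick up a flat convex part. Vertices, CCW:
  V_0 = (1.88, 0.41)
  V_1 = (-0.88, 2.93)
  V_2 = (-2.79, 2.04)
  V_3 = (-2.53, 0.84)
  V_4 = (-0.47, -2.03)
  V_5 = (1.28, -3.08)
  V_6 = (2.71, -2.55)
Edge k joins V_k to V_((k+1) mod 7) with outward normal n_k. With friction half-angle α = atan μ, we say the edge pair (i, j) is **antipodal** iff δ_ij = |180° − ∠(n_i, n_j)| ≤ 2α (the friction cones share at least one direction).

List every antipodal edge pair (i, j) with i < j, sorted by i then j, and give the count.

α = atan 0.7 = 34.99°;  2α = 69.98°
n_0 = (+0.6743, +0.7385)
n_1 = (-0.4224, +0.9064)
n_2 = (-0.9773, -0.2118)
n_3 = (-0.8124, -0.5831)
n_4 = (-0.5145, -0.8575)
n_5 = (+0.3475, -0.9377)
n_6 = (+0.9629, +0.2700)
  (0,1): δ = 112.62°  ·
  (0,2): δ = 35.38°  ✓
  (0,3): δ = 11.93°  ✓
  (0,4): δ = 11.43°  ✓
  (0,5): δ = 62.73°  ✓
  (0,6): δ = 148.06°  ·
  (1,2): δ = 102.76°  ·
  (1,3): δ = 79.31°  ·
  (1,4): δ = 55.95°  ✓
  (1,5): δ = 4.65°  ✓
  (1,6): δ = 80.68°  ·
  (2,3): δ = 156.56°  ·
  (2,4): δ = 133.19°  ·
  (2,5): δ = 81.89°  ·
  (2,6): δ = 3.44°  ✓
  (3,4): δ = 156.63°  ·
  (3,5): δ = 105.33°  ·
  (3,6): δ = 20.01°  ✓
  (4,5): δ = 128.70°  ·
  (4,6): δ = 43.37°  ✓
  (5,6): δ = 94.67°  ·
antipodal pairs: 9

count = 9; pairs: (0,2), (0,3), (0,4), (0,5), (1,4), (1,5), (2,6), (3,6), (4,6)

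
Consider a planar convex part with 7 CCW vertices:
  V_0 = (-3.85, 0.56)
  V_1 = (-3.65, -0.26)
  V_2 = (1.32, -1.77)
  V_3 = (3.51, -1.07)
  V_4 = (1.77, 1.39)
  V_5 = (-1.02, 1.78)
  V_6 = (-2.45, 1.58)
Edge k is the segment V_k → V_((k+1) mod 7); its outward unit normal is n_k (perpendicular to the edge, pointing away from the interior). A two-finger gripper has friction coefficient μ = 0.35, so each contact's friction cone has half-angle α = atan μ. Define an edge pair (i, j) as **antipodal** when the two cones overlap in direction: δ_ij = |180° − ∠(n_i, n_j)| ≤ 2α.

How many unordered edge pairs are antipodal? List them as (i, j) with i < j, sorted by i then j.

α = atan 0.35 = 19.29°;  2α = 38.58°
n_0 = (-0.9715, -0.2370)
n_1 = (-0.2907, -0.9568)
n_2 = (+0.3045, -0.9525)
n_3 = (+0.8164, +0.5775)
n_4 = (+0.1384, +0.9904)
n_5 = (-0.1385, +0.9904)
n_6 = (-0.5889, +0.8082)
  (0,1): δ = 120.61°  ·
  (0,2): δ = 85.98°  ·
  (0,3): δ = 21.57°  ✓
  (0,4): δ = 68.34°  ·
  (0,5): δ = 84.25°  ·
  (0,6): δ = 112.37°  ·
  (1,2): δ = 145.37°  ·
  (1,3): δ = 37.83°  ✓
  (1,4): δ = 8.94°  ✓
  (1,5): δ = 24.86°  ✓
  (1,6): δ = 52.98°  ·
  (2,3): δ = 72.45°  ·
  (2,4): δ = 25.68°  ✓
  (2,5): δ = 9.76°  ✓
  (2,6): δ = 18.35°  ✓
  (3,4): δ = 133.23°  ·
  (3,5): δ = 117.31°  ·
  (3,6): δ = 89.20°  ·
  (4,5): δ = 164.08°  ·
  (4,6): δ = 135.97°  ·
  (5,6): δ = 151.89°  ·
antipodal pairs: 7

count = 7; pairs: (0,3), (1,3), (1,4), (1,5), (2,4), (2,5), (2,6)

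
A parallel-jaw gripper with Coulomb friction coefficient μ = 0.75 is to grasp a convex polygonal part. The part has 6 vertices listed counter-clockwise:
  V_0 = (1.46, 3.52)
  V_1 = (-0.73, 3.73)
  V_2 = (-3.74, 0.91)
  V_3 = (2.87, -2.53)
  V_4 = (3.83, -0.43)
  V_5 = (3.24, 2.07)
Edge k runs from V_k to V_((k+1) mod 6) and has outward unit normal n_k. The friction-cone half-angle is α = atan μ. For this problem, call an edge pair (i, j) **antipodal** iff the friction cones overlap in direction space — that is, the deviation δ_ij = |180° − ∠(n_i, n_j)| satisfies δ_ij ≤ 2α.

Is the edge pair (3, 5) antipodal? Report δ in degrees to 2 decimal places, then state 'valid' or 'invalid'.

δ = 104.60°, invalid

α = atan 0.75 = 36.87°;  2α = 73.74°
edge 3: e_3 = (+0.96, +2.10);  n_3 = (+0.9095, -0.4158)
edge 5: e_5 = (-1.78, +1.45);  n_5 = (+0.6316, +0.7753)
∠(n_3, n_5) = 75.40°
δ = |180° − 75.40°| = 104.60°
104.60° > 2α = 73.74°  →  invalid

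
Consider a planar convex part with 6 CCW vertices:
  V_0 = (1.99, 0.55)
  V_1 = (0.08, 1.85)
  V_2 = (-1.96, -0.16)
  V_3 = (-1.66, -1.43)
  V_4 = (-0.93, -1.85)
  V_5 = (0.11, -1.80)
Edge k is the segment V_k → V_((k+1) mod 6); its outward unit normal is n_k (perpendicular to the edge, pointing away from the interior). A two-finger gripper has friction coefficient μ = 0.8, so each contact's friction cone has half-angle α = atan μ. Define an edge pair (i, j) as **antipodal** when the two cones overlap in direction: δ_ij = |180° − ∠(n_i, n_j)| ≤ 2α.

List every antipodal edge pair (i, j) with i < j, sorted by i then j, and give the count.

α = atan 0.8 = 38.66°;  2α = 77.32°
n_0 = (+0.5627, +0.8267)
n_1 = (-0.7018, +0.7123)
n_2 = (-0.9732, -0.2299)
n_3 = (-0.4987, -0.8668)
n_4 = (+0.0480, -0.9988)
n_5 = (+0.7809, -0.6247)
  (0,1): δ = 101.18°  ·
  (0,2): δ = 42.47°  ✓
  (0,3): δ = 4.33°  ✓
  (0,4): δ = 36.99°  ✓
  (0,5): δ = 85.58°  ·
  (1,2): δ = 121.28°  ·
  (1,3): δ = 74.49°  ✓
  (1,4): δ = 41.82°  ✓
  (1,5): δ = 6.76°  ✓
  (2,3): δ = 133.20°  ·
  (2,4): δ = 100.54°  ·
  (2,5): δ = 51.95°  ✓
  (3,4): δ = 147.33°  ·
  (3,5): δ = 98.75°  ·
  (4,5): δ = 131.41°  ·
antipodal pairs: 7

count = 7; pairs: (0,2), (0,3), (0,4), (1,3), (1,4), (1,5), (2,5)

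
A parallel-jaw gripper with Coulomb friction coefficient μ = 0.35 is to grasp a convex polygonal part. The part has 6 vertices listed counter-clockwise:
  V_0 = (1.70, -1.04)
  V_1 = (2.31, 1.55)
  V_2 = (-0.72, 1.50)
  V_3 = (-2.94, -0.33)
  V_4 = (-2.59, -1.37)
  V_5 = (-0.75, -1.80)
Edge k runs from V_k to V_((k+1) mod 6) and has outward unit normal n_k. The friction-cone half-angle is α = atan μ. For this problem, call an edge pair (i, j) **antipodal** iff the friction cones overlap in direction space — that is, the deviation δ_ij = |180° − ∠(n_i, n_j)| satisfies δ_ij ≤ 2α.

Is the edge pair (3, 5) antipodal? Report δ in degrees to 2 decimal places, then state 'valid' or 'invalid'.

α = atan 0.35 = 19.29°;  2α = 38.58°
edge 3: e_3 = (+0.35, -1.04);  n_3 = (-0.9478, -0.3190)
edge 5: e_5 = (+2.45, +0.76);  n_5 = (+0.2963, -0.9551)
∠(n_3, n_5) = 88.63°
δ = |180° − 88.63°| = 91.37°
91.37° > 2α = 38.58°  →  invalid

δ = 91.37°, invalid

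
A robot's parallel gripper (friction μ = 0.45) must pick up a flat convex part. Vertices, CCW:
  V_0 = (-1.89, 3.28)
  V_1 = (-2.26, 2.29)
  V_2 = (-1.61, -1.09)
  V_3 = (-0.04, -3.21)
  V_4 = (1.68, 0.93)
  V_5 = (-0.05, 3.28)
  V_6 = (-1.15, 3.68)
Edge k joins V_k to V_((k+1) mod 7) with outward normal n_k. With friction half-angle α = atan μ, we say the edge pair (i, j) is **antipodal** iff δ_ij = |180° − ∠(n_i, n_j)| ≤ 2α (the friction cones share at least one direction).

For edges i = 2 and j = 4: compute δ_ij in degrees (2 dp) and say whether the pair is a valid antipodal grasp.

δ = 0.16°, valid

α = atan 0.45 = 24.23°;  2α = 48.46°
edge 2: e_2 = (+1.57, -2.12);  n_2 = (-0.8036, -0.5951)
edge 4: e_4 = (-1.73, +2.35);  n_4 = (+0.8053, +0.5928)
∠(n_2, n_4) = 179.84°
δ = |180° − 179.84°| = 0.16°
0.16° ≤ 2α = 48.46°  →  valid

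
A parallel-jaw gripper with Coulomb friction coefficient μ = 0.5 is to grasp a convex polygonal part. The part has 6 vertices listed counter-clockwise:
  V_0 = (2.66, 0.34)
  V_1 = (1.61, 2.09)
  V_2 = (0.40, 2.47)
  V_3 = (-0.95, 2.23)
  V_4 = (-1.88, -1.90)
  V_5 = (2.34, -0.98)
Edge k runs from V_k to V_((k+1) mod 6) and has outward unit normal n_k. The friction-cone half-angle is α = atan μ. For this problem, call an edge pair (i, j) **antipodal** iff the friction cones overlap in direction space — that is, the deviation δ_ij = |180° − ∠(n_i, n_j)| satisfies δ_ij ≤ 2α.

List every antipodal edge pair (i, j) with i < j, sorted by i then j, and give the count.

count = 4; pairs: (0,3), (1,4), (2,4), (3,5)

α = atan 0.5 = 26.57°;  2α = 53.13°
n_0 = (+0.8575, +0.5145)
n_1 = (+0.2996, +0.9541)
n_2 = (-0.1750, +0.9846)
n_3 = (-0.9756, +0.2197)
n_4 = (+0.2130, -0.9771)
n_5 = (+0.9719, -0.2356)
  (0,1): δ = 138.40°  ·
  (0,2): δ = 110.88°  ·
  (0,3): δ = 43.65°  ✓
  (0,4): δ = 71.33°  ·
  (0,5): δ = 135.41°  ·
  (1,2): δ = 152.48°  ·
  (1,3): δ = 85.26°  ·
  (1,4): δ = 29.73°  ✓
  (1,5): δ = 93.81°  ·
  (2,3): δ = 112.77°  ·
  (2,4): δ = 2.22°  ✓
  (2,5): δ = 66.29°  ·
  (3,4): δ = 65.01°  ·
  (3,5): δ = 0.94°  ✓
  (4,5): δ = 115.93°  ·
antipodal pairs: 4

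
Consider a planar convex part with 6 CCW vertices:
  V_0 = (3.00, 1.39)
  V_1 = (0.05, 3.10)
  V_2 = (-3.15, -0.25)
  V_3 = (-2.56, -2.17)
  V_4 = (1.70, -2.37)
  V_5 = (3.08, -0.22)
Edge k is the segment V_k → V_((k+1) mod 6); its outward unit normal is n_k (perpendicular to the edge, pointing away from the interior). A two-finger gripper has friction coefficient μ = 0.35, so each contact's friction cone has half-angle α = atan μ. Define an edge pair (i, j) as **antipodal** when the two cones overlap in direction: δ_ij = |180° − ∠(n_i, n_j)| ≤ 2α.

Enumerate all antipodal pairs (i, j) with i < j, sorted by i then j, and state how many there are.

α = atan 0.35 = 19.29°;  2α = 38.58°
n_0 = (+0.5015, +0.8652)
n_1 = (-0.7231, +0.6907)
n_2 = (-0.9559, -0.2937)
n_3 = (-0.0469, -0.9989)
n_4 = (+0.8416, -0.5402)
n_5 = (+0.9988, +0.0496)
  (0,1): δ = 103.59°  ·
  (0,2): δ = 42.82°  ·
  (0,3): δ = 27.41°  ✓
  (0,4): δ = 87.40°  ·
  (0,5): δ = 122.94°  ·
  (1,2): δ = 119.23°  ·
  (1,3): δ = 49.00°  ·
  (1,4): δ = 10.99°  ✓
  (1,5): δ = 46.53°  ·
  (2,3): δ = 109.77°  ·
  (2,4): δ = 49.78°  ·
  (2,5): δ = 14.24°  ✓
  (3,4): δ = 120.01°  ·
  (3,5): δ = 84.47°  ·
  (4,5): δ = 144.46°  ·
antipodal pairs: 3

count = 3; pairs: (0,3), (1,4), (2,5)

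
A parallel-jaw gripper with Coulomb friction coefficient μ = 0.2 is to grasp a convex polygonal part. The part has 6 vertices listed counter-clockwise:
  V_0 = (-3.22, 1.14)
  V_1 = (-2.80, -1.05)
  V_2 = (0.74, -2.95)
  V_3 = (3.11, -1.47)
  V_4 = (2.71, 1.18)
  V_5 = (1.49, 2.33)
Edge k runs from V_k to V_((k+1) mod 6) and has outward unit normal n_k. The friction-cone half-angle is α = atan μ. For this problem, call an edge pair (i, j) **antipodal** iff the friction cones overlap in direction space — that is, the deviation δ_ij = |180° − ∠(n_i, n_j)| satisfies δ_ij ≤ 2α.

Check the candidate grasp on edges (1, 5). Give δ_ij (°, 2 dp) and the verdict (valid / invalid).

δ = 42.40°, invalid

α = atan 0.2 = 11.31°;  2α = 22.62°
edge 1: e_1 = (+3.54, -1.90);  n_1 = (-0.4729, -0.8811)
edge 5: e_5 = (-4.71, -1.19);  n_5 = (-0.2450, +0.9695)
∠(n_1, n_5) = 137.60°
δ = |180° − 137.60°| = 42.40°
42.40° > 2α = 22.62°  →  invalid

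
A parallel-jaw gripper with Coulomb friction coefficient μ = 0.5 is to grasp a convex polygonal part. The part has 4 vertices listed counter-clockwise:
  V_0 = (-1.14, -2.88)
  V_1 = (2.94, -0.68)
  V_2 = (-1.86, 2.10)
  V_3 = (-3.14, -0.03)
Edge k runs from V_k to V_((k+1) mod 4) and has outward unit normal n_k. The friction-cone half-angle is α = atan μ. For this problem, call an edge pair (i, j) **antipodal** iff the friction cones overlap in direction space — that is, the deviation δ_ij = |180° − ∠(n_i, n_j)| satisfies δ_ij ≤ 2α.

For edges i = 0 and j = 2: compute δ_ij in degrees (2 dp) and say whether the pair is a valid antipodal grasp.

δ = 30.66°, valid

α = atan 0.5 = 26.57°;  2α = 53.13°
edge 0: e_0 = (+4.08, +2.20);  n_0 = (+0.4746, -0.8802)
edge 2: e_2 = (-1.28, -2.13);  n_2 = (-0.8571, +0.5151)
∠(n_0, n_2) = 149.34°
δ = |180° − 149.34°| = 30.66°
30.66° ≤ 2α = 53.13°  →  valid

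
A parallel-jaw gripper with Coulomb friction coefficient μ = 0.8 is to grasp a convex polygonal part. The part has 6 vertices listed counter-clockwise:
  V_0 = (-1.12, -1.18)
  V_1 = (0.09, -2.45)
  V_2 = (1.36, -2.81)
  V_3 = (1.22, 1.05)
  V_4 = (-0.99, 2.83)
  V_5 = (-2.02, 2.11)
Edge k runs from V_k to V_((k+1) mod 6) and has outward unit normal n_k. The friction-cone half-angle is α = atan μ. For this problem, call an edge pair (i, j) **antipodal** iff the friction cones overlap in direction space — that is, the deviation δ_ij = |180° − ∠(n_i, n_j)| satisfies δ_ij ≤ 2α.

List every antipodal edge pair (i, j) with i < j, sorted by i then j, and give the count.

α = atan 0.8 = 38.66°;  2α = 77.32°
n_0 = (-0.7240, -0.6898)
n_1 = (-0.2727, -0.9621)
n_2 = (+0.9993, +0.0362)
n_3 = (+0.6273, +0.7788)
n_4 = (-0.5729, +0.8196)
n_5 = (-0.9646, -0.2639)
  (0,1): δ = 149.44°  ·
  (0,2): δ = 41.54°  ✓
  (0,3): δ = 7.54°  ✓
  (0,4): δ = 81.34°  ·
  (0,5): δ = 151.69°  ·
  (1,2): δ = 72.10°  ✓
  (1,3): δ = 23.02°  ✓
  (1,4): δ = 50.78°  ✓
  (1,5): δ = 121.13°  ·
  (2,3): δ = 130.93°  ·
  (2,4): δ = 57.12°  ✓
  (2,5): δ = 13.22°  ✓
  (3,4): δ = 106.20°  ·
  (3,5): δ = 35.85°  ✓
  (4,5): δ = 109.66°  ·
antipodal pairs: 8

count = 8; pairs: (0,2), (0,3), (1,2), (1,3), (1,4), (2,4), (2,5), (3,5)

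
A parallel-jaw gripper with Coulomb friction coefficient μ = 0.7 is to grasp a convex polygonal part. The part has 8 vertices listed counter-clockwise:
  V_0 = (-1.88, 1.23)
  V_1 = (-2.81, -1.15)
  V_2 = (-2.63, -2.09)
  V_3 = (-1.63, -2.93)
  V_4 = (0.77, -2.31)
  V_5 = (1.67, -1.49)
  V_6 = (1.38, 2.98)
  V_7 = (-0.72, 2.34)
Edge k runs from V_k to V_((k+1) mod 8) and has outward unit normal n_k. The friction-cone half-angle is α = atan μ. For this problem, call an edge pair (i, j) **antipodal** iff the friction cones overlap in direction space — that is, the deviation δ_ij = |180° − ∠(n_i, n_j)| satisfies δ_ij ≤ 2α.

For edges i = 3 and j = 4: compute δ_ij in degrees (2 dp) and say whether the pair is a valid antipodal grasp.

α = atan 0.7 = 34.99°;  2α = 69.98°
edge 3: e_3 = (+2.40, +0.62);  n_3 = (+0.2501, -0.9682)
edge 4: e_4 = (+0.90, +0.82);  n_4 = (+0.6735, -0.7392)
∠(n_3, n_4) = 27.85°
δ = |180° − 27.85°| = 152.15°
152.15° > 2α = 69.98°  →  invalid

δ = 152.15°, invalid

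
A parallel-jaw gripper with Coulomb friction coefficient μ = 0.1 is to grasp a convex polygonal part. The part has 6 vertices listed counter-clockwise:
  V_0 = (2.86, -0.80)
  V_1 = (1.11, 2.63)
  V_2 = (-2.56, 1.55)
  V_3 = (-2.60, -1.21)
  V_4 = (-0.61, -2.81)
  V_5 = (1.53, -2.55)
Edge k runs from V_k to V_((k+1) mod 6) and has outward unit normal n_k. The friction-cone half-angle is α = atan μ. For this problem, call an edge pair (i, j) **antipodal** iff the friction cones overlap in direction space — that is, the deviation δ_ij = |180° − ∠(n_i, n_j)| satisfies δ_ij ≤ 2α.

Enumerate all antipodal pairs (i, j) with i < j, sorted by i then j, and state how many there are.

α = atan 0.1 = 5.71°;  2α = 11.42°
n_0 = (+0.8908, +0.4545)
n_1 = (-0.2823, +0.9593)
n_2 = (-0.9999, +0.0145)
n_3 = (-0.6266, -0.7793)
n_4 = (+0.1206, -0.9927)
n_5 = (+0.7962, -0.6051)
  (0,1): δ = 100.63°  ·
  (0,2): δ = 27.86°  ·
  (0,3): δ = 24.17°  ·
  (0,4): δ = 69.90°  ·
  (0,5): δ = 115.73°  ·
  (1,2): δ = 107.23°  ·
  (1,3): δ = 55.20°  ·
  (1,4): δ = 9.47°  ✓
  (1,5): δ = 36.37°  ·
  (2,3): δ = 127.97°  ·
  (2,4): δ = 82.24°  ·
  (2,5): δ = 36.40°  ·
  (3,4): δ = 134.27°  ·
  (3,5): δ = 88.43°  ·
  (4,5): δ = 134.16°  ·
antipodal pairs: 1

count = 1; pairs: (1,4)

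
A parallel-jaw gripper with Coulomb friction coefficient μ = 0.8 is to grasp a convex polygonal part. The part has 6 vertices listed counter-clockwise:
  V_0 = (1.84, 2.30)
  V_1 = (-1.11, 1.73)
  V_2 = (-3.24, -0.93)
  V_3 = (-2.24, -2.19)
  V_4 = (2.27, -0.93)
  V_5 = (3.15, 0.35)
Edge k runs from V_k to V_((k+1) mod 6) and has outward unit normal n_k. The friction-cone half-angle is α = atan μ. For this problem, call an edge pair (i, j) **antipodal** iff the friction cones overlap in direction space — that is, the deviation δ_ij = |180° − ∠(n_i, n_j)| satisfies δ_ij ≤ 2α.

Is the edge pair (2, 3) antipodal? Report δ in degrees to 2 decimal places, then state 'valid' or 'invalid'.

δ = 112.83°, invalid

α = atan 0.8 = 38.66°;  2α = 77.32°
edge 2: e_2 = (+1.00, -1.26);  n_2 = (-0.7833, -0.6217)
edge 3: e_3 = (+4.51, +1.26);  n_3 = (+0.2691, -0.9631)
∠(n_2, n_3) = 67.17°
δ = |180° − 67.17°| = 112.83°
112.83° > 2α = 77.32°  →  invalid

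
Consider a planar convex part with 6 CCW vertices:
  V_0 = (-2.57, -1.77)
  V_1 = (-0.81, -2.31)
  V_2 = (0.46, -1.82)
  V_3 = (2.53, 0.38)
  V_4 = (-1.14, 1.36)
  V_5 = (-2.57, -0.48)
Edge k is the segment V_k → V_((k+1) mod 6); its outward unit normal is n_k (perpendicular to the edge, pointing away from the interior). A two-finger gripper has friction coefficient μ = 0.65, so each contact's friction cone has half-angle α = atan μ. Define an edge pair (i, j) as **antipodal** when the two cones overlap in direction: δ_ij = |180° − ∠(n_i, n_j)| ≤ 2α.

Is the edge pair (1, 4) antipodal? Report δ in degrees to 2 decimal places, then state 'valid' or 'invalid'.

δ = 31.05°, valid

α = atan 0.65 = 33.02°;  2α = 66.05°
edge 1: e_1 = (+1.27, +0.49);  n_1 = (+0.3600, -0.9330)
edge 4: e_4 = (-1.43, -1.84);  n_4 = (-0.7896, +0.6136)
∠(n_1, n_4) = 148.95°
δ = |180° − 148.95°| = 31.05°
31.05° ≤ 2α = 66.05°  →  valid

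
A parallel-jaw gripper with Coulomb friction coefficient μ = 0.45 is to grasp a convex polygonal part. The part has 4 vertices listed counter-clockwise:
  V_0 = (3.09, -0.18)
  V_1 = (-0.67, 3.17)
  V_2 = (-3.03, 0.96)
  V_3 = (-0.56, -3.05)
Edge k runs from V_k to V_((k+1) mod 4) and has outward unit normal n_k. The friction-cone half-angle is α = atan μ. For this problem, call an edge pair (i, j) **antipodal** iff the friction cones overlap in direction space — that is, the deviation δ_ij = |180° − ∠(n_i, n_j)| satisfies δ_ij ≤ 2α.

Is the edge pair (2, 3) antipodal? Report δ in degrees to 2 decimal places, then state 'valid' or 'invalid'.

δ = 83.45°, invalid

α = atan 0.45 = 24.23°;  2α = 48.46°
edge 2: e_2 = (+2.47, -4.01);  n_2 = (-0.8514, -0.5245)
edge 3: e_3 = (+3.65, +2.87);  n_3 = (+0.6181, -0.7861)
∠(n_2, n_3) = 96.55°
δ = |180° − 96.55°| = 83.45°
83.45° > 2α = 48.46°  →  invalid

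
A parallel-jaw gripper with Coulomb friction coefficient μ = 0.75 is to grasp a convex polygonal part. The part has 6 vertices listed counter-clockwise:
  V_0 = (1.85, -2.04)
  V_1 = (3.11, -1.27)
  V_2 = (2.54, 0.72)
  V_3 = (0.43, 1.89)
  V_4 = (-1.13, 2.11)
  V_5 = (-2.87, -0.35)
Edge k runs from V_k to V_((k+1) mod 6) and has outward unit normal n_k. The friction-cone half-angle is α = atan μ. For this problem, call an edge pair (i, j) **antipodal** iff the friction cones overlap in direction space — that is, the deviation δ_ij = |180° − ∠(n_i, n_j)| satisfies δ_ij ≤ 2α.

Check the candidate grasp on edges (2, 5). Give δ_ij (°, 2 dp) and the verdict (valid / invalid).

α = atan 0.75 = 36.87°;  2α = 73.74°
edge 2: e_2 = (-2.11, +1.17);  n_2 = (+0.4849, +0.8745)
edge 5: e_5 = (+4.72, -1.69);  n_5 = (-0.3371, -0.9415)
∠(n_2, n_5) = 170.69°
δ = |180° − 170.69°| = 9.31°
9.31° ≤ 2α = 73.74°  →  valid

δ = 9.31°, valid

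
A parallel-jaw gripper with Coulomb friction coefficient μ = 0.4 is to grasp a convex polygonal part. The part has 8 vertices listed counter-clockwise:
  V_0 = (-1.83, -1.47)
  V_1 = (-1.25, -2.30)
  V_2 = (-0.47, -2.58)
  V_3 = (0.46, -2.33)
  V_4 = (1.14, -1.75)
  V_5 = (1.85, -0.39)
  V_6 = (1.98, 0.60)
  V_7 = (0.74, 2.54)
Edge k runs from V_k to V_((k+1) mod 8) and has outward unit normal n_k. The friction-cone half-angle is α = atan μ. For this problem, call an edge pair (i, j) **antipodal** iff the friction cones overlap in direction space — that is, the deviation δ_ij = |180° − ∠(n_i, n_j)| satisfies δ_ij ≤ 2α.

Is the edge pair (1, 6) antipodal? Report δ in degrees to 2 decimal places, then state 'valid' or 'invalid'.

δ = 37.67°, valid

α = atan 0.4 = 21.80°;  2α = 43.60°
edge 1: e_1 = (+0.78, -0.28);  n_1 = (-0.3379, -0.9412)
edge 6: e_6 = (-1.24, +1.94);  n_6 = (+0.8426, +0.5386)
∠(n_1, n_6) = 142.33°
δ = |180° − 142.33°| = 37.67°
37.67° ≤ 2α = 43.60°  →  valid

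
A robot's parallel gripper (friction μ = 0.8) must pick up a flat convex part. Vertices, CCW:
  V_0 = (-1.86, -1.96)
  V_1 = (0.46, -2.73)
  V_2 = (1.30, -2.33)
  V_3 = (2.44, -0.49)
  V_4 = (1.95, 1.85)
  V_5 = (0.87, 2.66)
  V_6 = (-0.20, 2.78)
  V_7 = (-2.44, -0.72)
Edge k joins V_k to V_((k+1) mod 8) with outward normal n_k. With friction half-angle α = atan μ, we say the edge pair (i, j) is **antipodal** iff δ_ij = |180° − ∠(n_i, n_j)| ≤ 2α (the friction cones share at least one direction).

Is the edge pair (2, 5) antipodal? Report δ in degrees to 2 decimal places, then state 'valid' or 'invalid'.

α = atan 0.8 = 38.66°;  2α = 77.32°
edge 2: e_2 = (+1.14, +1.84);  n_2 = (+0.8501, -0.5267)
edge 5: e_5 = (-1.07, +0.12);  n_5 = (+0.1115, +0.9938)
∠(n_2, n_5) = 115.38°
δ = |180° − 115.38°| = 64.62°
64.62° ≤ 2α = 77.32°  →  valid

δ = 64.62°, valid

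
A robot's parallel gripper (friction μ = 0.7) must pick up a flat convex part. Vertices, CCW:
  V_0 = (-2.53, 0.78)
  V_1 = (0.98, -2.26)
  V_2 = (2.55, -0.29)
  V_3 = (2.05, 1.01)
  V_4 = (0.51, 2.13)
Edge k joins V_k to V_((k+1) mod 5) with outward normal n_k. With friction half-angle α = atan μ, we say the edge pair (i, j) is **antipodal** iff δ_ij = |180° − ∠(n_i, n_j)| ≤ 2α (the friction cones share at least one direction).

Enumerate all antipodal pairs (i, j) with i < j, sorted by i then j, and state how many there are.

count = 4; pairs: (0,2), (0,3), (0,4), (1,4)

α = atan 0.7 = 34.99°;  2α = 69.98°
n_0 = (-0.6547, -0.7559)
n_1 = (+0.7820, -0.6232)
n_2 = (+0.9333, +0.3590)
n_3 = (+0.5882, +0.8087)
n_4 = (-0.4059, +0.9139)
  (0,1): δ = 87.66°  ·
  (0,2): δ = 28.07°  ✓
  (0,3): δ = 4.87°  ✓
  (0,4): δ = 64.84°  ✓
  (1,2): δ = 120.41°  ·
  (1,3): δ = 87.47°  ·
  (1,4): δ = 27.50°  ✓
  (2,3): δ = 147.06°  ·
  (2,4): δ = 87.09°  ·
  (3,4): δ = 120.03°  ·
antipodal pairs: 4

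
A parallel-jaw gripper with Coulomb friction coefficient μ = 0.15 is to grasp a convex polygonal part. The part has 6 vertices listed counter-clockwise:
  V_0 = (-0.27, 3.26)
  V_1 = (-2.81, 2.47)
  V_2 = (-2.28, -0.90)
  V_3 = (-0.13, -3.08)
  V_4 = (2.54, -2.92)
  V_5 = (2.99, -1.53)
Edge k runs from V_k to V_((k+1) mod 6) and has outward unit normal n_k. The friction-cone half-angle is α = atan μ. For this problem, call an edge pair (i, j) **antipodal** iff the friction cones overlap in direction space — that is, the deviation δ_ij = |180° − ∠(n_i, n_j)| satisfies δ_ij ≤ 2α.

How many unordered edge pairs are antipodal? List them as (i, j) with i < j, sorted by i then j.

count = 2; pairs: (0,3), (2,5)

α = atan 0.15 = 8.53°;  2α = 17.06°
n_0 = (-0.2970, +0.9549)
n_1 = (-0.9879, -0.1554)
n_2 = (-0.7120, -0.7022)
n_3 = (+0.0598, -0.9982)
n_4 = (+0.9514, -0.3080)
n_5 = (+0.8267, +0.5626)
  (0,1): δ = 98.34°  ·
  (0,2): δ = 62.67°  ·
  (0,3): δ = 13.85°  ✓
  (0,4): δ = 54.78°  ·
  (0,5): δ = 106.96°  ·
  (1,2): δ = 144.33°  ·
  (1,3): δ = 95.51°  ·
  (1,4): δ = 26.88°  ·
  (1,5): δ = 25.30°  ·
  (2,3): δ = 131.17°  ·
  (2,4): δ = 62.54°  ·
  (2,5): δ = 10.36°  ✓
  (3,4): δ = 111.37°  ·
  (3,5): δ = 59.19°  ·
  (4,5): δ = 127.82°  ·
antipodal pairs: 2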